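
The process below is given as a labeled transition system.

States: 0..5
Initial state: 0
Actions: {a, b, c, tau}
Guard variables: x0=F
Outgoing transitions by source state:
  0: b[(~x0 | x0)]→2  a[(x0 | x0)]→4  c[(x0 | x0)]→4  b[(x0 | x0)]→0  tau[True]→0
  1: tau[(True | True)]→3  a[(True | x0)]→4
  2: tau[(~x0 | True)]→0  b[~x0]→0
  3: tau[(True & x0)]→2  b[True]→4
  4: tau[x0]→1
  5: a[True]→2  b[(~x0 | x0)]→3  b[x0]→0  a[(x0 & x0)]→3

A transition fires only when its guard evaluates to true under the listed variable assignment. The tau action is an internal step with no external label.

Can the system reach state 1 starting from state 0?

Answer: UNREACHABLE

Analysis:
After dropping false guards: 9 live edges.
L0 = {0}
L1 = {2}  now seen {0,2}
Reachable = {0,2}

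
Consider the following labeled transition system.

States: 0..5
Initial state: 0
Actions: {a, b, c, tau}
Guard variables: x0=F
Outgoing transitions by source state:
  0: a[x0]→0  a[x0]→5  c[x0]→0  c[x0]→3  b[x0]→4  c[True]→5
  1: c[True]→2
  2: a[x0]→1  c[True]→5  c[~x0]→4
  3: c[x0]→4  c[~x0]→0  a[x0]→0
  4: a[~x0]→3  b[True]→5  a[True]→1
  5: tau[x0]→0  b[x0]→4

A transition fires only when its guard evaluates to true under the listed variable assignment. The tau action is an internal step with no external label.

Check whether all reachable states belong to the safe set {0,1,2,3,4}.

Allowed set {0,1,2,3,4}
Reach set: {0,5}
  0: ✓
  5: VIOLATES
reach 5 via c — violates

Answer: INVARIANT VIOLATED at state 5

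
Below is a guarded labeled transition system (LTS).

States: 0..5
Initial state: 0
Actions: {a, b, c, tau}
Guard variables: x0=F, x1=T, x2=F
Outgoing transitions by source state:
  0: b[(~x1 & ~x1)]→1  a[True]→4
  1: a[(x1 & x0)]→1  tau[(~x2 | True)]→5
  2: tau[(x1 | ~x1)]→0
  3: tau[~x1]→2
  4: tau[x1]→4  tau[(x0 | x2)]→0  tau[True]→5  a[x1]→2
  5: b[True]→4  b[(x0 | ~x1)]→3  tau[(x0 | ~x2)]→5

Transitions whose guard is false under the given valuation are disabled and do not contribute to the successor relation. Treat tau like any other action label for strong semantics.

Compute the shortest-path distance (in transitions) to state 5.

Answer: 2

Working:
Breadth-first toward 5:
  L0 = {0}
  L1 = {4}
  L2 = {2,5}
first hit 5 at d=2 via a·tau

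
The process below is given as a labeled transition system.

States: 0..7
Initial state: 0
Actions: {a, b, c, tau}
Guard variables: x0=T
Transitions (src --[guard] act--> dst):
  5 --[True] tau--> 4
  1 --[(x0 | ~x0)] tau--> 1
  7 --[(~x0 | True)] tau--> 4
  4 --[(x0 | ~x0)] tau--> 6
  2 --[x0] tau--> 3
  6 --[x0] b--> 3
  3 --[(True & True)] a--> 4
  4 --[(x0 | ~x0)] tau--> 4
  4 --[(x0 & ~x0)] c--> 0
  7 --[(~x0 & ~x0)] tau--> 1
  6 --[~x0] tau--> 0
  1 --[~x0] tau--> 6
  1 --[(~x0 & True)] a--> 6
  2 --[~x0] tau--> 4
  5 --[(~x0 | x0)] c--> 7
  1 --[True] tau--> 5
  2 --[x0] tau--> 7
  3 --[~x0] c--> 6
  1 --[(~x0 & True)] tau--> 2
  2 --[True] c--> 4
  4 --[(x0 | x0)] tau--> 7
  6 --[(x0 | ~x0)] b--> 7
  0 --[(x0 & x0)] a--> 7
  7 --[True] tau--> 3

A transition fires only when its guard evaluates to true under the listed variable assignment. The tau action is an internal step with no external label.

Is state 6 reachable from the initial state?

16 transition(s) survive guard evaluation.
L0 = {0}
L1 = {7}  total {0,7}
L2 = {3,4}  total {0,3,4,7}
L3 = {6}  total {0,3,4,6,7}
Reach set: {0,3,4,6,7}
witness 6: a·tau·tau

Answer: REACHABLE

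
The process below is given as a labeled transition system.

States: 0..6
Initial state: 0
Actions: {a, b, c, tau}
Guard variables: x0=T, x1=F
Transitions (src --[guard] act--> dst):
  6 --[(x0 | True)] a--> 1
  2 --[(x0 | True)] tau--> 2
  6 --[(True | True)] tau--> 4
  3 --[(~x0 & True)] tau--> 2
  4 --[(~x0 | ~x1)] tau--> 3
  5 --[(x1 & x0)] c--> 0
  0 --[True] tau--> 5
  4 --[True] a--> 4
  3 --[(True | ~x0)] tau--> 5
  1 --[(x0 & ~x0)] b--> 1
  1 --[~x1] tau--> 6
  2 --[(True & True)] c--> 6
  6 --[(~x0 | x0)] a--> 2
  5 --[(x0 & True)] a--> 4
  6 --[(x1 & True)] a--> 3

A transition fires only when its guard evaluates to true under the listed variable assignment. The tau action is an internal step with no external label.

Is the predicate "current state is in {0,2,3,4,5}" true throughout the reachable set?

Inv-set: {0,2,3,4,5}
R = {0,3,4,5}
  0: ✓
  3: ✓
  4: ✓
  5: ✓

Answer: INVARIANT HOLDS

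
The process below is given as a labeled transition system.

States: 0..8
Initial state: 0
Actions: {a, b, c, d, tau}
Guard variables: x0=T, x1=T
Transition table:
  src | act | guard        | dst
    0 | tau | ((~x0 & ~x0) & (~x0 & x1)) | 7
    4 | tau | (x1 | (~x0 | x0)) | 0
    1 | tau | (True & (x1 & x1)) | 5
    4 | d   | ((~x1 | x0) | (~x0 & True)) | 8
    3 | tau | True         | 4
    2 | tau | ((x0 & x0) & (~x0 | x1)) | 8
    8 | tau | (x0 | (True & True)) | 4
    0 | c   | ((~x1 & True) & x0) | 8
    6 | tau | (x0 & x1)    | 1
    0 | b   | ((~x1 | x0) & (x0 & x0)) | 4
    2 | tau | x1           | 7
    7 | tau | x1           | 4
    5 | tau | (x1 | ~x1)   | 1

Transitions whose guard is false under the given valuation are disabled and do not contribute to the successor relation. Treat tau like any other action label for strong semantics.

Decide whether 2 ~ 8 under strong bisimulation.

Answer: NOT BISIMILAR

Analysis:
Compute ~ classes (split until stable):
  π0 = {{0,1,2,3,4,5,6,7,8}}
  π1 = {{0},{1,2,3,5,6,7,8},{4}}
  π2 = {{0},{1,2,5,6},{3,7,8},{4}}
  π3 = {{0},{1,5,6},{2},{3,7,8},{4}}
stable after 4 split(s): 5 block(s)
2∈{2}, 8∈{3,7,8}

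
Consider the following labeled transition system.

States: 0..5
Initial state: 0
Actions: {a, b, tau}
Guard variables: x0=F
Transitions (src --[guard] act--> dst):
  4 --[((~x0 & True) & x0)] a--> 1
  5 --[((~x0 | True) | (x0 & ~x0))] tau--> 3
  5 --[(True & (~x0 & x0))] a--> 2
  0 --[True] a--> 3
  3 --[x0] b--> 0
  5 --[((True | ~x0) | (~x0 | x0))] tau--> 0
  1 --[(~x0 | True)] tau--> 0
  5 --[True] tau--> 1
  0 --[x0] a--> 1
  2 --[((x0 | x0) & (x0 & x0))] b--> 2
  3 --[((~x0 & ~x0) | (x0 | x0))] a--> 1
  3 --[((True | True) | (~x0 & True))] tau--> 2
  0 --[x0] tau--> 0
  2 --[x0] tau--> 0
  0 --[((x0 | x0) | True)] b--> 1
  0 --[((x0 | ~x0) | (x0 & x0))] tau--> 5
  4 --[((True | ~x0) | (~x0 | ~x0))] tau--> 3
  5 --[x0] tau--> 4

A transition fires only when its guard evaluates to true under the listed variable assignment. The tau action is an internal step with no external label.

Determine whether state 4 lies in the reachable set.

After dropping false guards: 10 live edges.
L0 = {0}
L1 = {1,3,5}  total {0,1,3,5}
L2 = {2}  total {0,1,2,3,5}
R = {0,1,2,3,5}

Answer: UNREACHABLE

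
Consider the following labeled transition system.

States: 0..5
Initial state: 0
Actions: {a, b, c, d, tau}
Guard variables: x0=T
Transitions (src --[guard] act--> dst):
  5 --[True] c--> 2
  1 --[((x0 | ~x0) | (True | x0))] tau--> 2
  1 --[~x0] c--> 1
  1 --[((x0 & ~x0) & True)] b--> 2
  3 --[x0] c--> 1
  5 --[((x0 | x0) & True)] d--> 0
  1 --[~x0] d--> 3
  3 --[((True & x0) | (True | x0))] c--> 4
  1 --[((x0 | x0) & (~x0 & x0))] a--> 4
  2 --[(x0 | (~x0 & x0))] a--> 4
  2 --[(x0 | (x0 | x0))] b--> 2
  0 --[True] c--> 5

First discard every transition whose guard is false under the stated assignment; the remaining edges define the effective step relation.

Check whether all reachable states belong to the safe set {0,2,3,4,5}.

Inv-set: {0,2,3,4,5}
Reachable = {0,2,4,5}
  0: ok
  2: ok
  4: ok
  5: ok

Answer: INVARIANT HOLDS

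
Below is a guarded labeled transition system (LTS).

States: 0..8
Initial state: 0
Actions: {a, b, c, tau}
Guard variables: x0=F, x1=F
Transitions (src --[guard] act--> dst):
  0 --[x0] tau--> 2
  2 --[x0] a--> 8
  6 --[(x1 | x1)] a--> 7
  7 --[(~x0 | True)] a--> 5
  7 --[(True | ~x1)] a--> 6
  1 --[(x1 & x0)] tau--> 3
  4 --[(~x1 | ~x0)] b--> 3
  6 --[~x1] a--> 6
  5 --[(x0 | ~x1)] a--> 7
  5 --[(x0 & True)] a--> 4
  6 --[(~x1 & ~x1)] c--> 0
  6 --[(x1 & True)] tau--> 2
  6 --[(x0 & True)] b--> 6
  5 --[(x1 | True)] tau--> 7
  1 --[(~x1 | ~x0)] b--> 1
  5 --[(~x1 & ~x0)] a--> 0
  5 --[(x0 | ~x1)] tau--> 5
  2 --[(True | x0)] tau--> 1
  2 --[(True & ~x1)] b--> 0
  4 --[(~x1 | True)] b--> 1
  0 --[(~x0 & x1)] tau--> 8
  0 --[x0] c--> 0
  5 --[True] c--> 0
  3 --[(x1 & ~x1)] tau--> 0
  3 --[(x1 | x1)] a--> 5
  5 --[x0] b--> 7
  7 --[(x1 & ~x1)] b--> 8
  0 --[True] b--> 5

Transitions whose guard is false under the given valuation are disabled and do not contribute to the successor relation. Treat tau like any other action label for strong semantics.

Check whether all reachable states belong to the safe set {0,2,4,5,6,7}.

Answer: INVARIANT HOLDS

Trace:
Safe = {0,2,4,5,6,7}
Reachable = {0,5,6,7}
  0: ok
  5: ok
  6: ok
  7: ok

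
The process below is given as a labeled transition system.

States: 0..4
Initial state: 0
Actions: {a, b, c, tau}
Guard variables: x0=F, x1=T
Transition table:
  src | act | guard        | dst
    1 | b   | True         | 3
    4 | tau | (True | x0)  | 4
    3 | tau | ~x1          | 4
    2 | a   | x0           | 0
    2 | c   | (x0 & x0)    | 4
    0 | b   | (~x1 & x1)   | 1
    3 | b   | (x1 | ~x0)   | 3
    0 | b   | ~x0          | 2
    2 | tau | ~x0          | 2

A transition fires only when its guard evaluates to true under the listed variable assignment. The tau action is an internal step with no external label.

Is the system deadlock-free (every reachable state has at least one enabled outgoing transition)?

Reachable = {0,2}
  0: b→2  [1 exit(s)]
  2: tau→2  [1 exit(s)]

Answer: DEADLOCK-FREE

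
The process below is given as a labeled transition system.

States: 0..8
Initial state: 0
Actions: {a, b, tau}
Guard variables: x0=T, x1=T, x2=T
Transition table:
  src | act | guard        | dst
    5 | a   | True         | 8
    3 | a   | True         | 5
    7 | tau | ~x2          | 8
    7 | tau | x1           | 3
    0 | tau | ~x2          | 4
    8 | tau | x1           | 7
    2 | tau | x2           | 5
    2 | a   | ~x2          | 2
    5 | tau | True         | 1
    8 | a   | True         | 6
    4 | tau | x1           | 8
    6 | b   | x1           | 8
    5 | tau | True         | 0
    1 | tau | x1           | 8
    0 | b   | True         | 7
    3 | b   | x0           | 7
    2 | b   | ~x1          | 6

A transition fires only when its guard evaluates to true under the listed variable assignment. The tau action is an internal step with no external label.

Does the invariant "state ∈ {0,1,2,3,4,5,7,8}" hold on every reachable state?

Answer: INVARIANT VIOLATED at state 6

Trace:
Allowed set {0,1,2,3,4,5,7,8}
Reachable = {0,1,3,5,6,7,8}
  0: safe
  1: safe
  3: safe
  5: safe
  6: outside
  7: safe
  8: safe
witness against invariant: b·tau·a·a·a → 6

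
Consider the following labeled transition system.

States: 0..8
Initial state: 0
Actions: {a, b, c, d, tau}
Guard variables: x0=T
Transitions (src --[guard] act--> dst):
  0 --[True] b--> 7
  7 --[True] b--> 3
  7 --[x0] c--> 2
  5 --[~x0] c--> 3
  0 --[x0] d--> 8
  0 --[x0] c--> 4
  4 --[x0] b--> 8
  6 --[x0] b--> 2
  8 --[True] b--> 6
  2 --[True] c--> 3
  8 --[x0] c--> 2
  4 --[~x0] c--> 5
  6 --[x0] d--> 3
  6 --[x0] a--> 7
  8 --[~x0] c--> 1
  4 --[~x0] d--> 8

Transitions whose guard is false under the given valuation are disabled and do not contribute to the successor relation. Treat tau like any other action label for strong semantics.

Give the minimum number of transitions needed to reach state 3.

Breadth-first toward 3:
  L0 = {0}
  L1 = {4,7,8}
  L2 = {2,3,6}
3 enters at depth 2; path b·b

Answer: 2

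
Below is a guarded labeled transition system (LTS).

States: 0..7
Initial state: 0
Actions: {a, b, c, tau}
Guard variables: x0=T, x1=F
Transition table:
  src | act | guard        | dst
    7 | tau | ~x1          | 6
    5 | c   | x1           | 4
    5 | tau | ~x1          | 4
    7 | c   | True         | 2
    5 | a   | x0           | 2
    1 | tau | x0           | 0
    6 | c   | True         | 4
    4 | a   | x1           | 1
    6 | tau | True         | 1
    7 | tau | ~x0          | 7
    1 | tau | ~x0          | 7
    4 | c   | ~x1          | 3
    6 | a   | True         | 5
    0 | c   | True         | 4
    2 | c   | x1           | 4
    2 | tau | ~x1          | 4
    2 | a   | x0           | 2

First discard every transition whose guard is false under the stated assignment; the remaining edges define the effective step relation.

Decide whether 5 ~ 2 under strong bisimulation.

Answer: BISIMILAR

Analysis:
Compute ~ classes (split until stable):
  π0 = {{0,1,2,3,4,5,6,7}}
  π1 = {{0,4},{1},{2,5},{3},{6},{7}}
  π2 = {{0},{1},{2,5},{3},{4},{6},{7}}
Fixed point at round 3; 7 class(es).
[5]={2,5}  [2]={2,5}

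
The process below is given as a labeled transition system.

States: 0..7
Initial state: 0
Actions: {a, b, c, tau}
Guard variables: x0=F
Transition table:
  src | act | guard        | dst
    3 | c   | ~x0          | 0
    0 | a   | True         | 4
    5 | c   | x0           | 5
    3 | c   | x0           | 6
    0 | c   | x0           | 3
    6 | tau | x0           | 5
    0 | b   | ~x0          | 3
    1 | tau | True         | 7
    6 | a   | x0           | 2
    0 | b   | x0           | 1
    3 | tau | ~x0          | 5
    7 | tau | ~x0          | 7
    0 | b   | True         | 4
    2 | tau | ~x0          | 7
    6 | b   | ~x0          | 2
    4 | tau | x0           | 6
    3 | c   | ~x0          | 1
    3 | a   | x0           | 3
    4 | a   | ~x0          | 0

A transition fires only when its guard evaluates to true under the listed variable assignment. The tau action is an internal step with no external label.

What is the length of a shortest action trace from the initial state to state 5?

Breadth-first toward 5:
  L0 = {0}
  L1 = {3,4}
  L2 = {1,5}
5 enters at depth 2; path b·tau

Answer: 2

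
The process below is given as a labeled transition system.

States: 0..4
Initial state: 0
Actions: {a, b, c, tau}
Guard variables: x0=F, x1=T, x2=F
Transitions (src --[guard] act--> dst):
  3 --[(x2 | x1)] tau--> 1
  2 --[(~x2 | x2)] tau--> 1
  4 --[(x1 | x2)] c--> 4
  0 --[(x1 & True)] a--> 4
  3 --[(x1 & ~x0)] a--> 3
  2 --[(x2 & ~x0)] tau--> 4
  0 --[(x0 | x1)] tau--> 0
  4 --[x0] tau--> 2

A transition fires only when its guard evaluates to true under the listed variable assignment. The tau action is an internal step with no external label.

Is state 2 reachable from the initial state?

Answer: UNREACHABLE

Working:
After dropping false guards: 6 live edges.
depth 0: {0}
depth 1: {4}  cumulative {0,4}
Reachable = {0,4}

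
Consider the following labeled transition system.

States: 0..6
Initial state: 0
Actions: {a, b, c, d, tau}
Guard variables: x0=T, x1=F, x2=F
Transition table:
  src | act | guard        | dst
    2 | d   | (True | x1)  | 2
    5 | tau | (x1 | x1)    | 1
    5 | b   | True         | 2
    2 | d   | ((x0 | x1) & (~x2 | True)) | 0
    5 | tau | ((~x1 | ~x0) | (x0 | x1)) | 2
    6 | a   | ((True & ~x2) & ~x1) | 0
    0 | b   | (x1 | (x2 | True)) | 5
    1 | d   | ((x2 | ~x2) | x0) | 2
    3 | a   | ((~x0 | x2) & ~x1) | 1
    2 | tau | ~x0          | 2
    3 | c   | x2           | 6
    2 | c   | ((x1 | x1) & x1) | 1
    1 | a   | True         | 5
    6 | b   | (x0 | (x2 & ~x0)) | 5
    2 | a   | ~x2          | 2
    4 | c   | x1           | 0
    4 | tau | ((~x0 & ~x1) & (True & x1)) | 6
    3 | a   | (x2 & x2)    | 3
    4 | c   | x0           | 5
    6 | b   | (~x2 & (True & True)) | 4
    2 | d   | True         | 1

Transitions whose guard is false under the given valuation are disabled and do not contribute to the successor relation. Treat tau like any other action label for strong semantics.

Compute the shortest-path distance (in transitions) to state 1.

Layered search for 1:
  depth 0: {0}
  depth 1: {5}
  depth 2: {2}
  depth 3: {1}
1 enters at depth 3; path b·b·d

Answer: 3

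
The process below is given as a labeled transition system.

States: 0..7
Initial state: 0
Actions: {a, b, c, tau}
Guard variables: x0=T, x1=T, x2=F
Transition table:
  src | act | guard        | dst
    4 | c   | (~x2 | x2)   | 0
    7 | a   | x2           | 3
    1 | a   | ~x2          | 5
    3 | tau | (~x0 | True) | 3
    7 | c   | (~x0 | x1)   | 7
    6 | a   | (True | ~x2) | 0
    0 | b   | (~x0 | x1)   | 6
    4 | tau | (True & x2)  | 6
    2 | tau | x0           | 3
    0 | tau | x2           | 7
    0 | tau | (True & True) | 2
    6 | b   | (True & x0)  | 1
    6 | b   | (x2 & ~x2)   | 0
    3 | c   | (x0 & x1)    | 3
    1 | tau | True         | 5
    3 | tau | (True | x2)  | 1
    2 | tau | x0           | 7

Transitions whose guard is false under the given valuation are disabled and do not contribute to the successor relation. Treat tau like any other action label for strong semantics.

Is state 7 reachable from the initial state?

Answer: REACHABLE

Working:
13 transition(s) survive guard evaluation.
L0 = {0}
L1 = {2,6}  total {0,2,6}
L2 = {1,3,7}  total {0,1,2,3,6,7}
L3 = {5}  total {0,1,2,3,5,6,7}
Reachable = {0,1,2,3,5,6,7}
witness 7: tau·tau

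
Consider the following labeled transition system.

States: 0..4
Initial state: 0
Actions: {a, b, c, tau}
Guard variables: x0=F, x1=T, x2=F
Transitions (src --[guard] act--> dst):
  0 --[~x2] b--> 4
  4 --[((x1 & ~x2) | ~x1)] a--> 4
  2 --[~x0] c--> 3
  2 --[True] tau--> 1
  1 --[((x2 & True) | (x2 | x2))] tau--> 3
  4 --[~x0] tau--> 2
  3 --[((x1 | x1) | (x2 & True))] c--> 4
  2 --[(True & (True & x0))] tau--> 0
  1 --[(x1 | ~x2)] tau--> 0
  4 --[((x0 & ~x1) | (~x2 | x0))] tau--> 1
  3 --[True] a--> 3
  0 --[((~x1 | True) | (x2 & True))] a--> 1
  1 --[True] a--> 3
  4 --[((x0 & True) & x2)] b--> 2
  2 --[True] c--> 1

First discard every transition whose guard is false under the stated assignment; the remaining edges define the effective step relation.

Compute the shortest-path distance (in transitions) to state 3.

BFS to 3:
  L0 = {0}
  L1 = {1,4}
  L2 = {2,3}
first hit 3 at d=2 via a·a

Answer: 2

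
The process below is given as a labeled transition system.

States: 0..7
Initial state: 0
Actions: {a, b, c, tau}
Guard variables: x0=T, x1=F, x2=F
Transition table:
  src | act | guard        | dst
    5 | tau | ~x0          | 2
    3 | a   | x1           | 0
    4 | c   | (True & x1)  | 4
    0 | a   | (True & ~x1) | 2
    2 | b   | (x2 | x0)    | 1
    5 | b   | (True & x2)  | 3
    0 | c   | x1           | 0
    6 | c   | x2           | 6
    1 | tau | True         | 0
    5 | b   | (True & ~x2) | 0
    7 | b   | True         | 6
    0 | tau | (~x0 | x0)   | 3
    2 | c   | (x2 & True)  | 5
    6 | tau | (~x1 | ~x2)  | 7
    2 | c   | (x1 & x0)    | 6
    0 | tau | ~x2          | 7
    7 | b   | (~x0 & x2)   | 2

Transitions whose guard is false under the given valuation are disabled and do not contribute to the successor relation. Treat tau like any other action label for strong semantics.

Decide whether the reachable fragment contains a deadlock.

Answer: DEADLOCK at state 3

Analysis:
Reachable = {0,1,2,3,6,7}
  0: a→2  tau→3  tau→7  [3 out]
  1: tau→0  [1 out]
  2: b→1  [1 out]
  3: ∅  [STUCK]
  6: tau→7  [1 out]
  7: b→6  [1 out]
trace reaching 3: tau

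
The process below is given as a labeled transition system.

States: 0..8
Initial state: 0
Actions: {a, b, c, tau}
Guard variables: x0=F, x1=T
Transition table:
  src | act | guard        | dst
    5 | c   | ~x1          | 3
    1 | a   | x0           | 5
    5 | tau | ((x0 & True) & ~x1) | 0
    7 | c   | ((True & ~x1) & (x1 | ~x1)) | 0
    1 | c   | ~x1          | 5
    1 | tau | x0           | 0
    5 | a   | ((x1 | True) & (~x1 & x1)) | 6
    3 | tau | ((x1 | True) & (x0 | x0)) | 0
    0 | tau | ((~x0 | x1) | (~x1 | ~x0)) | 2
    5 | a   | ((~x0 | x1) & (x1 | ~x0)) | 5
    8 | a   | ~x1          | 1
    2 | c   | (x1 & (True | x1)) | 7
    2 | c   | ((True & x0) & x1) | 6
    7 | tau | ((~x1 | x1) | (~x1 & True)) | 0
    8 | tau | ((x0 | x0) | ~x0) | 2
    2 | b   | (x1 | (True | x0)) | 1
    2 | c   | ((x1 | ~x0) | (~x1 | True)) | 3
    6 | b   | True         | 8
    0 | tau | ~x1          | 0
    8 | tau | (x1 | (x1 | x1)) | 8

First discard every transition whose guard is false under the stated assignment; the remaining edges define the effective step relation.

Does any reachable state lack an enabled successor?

Answer: DEADLOCK at state 1

Trace:
Reach set: {0,1,2,3,7}
  0: tau→2  [deg 1]
  1: ∅  [STUCK]
  2: b→1  c→3  c→7  [deg 3]
  3: ∅  [STUCK]
  7: tau→0  [deg 1]
trace reaching 1: tau·b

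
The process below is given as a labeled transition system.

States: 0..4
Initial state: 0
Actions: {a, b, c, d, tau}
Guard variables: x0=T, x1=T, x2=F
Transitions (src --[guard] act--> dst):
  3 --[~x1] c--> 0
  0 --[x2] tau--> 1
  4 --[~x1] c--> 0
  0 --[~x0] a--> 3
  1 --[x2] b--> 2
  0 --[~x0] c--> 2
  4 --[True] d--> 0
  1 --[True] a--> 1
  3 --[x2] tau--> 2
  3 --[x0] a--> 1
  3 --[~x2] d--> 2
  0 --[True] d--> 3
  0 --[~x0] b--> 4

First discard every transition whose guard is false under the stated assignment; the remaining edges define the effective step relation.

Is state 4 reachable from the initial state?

5 transition(s) survive guard evaluation.
L0 = {0}
L1 = {3}  cumulative {0,3}
L2 = {1,2}  cumulative {0,1,2,3}
Reach set: {0,1,2,3}

Answer: UNREACHABLE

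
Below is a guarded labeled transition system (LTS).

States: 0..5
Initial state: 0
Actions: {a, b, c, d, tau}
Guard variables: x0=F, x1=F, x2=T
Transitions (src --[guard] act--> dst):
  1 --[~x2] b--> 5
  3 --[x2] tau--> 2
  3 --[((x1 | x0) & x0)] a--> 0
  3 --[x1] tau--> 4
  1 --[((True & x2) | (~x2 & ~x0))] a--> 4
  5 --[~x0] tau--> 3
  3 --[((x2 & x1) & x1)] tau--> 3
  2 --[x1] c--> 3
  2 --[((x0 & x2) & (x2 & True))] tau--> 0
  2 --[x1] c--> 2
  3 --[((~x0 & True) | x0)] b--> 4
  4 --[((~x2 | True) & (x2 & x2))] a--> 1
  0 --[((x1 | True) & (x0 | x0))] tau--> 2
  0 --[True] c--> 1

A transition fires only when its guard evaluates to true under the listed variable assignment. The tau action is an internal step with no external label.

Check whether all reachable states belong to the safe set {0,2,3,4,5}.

Answer: INVARIANT VIOLATED at state 1

Analysis:
Allowed set {0,2,3,4,5}
Reach set: {0,1,4}
  0: safe
  1: outside
  4: safe
witness against invariant: c → 1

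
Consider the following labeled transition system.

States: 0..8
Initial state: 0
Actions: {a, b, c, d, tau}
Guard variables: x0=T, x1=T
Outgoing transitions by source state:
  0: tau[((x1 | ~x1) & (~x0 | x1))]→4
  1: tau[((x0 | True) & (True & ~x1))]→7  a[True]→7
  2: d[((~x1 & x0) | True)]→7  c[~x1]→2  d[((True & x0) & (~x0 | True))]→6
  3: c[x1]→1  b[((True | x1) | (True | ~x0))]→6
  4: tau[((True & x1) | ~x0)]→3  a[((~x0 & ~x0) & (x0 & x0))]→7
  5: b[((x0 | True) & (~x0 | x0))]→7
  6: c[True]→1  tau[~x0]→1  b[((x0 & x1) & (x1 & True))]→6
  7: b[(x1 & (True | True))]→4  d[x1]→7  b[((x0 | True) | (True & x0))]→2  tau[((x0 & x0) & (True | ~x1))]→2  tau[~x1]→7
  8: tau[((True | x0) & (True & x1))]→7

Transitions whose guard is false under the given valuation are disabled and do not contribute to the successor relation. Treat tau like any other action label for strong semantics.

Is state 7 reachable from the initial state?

After dropping false guards: 15 live edges.
depth 0: {0}
depth 1: {4}  now seen {0,4}
depth 2: {3}  now seen {0,3,4}
depth 3: {1,6}  now seen {0,1,3,4,6}
depth 4: {7}  now seen {0,1,3,4,6,7}
depth 5: {2}  now seen {0,1,2,3,4,6,7}
R = {0,1,2,3,4,6,7}
witness 7: tau·tau·c·a

Answer: REACHABLE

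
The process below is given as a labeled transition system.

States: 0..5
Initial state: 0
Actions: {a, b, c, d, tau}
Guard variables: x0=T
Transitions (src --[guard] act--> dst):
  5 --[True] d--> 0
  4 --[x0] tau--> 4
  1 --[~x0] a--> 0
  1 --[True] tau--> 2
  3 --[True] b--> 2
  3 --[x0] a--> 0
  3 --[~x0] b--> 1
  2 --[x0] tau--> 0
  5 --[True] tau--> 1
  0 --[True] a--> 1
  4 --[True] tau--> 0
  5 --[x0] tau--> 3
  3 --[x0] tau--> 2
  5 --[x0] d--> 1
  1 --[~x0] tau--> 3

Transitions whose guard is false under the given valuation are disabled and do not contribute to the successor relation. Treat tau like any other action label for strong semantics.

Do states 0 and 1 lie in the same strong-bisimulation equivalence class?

Answer: NOT BISIMILAR

Trace:
Refine partition for ~:
  P[0] = {{0,1,2,3,4,5}}
  P[1] = {{0},{1,2,4},{3},{5}}
  P[2] = {{0},{1},{2},{3},{4},{5}}
stable after 3 split(s): 6 block(s)
[0]={0}  [1]={1}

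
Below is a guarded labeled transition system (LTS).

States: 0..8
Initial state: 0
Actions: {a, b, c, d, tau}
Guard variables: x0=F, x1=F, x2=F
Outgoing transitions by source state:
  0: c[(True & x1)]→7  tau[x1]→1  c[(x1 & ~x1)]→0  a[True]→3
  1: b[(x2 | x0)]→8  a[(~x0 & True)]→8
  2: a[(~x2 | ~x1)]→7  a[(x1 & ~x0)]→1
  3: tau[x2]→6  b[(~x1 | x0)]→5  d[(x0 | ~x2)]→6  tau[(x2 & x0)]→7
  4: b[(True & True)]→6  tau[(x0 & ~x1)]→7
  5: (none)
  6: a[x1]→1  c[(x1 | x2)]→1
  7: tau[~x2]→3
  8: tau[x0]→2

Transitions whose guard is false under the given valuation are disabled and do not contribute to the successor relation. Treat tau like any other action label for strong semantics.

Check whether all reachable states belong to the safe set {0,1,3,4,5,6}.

Answer: INVARIANT HOLDS

Working:
Safe = {0,1,3,4,5,6}
Reachable = {0,3,5,6}
  0: ok
  3: ok
  5: ok
  6: ok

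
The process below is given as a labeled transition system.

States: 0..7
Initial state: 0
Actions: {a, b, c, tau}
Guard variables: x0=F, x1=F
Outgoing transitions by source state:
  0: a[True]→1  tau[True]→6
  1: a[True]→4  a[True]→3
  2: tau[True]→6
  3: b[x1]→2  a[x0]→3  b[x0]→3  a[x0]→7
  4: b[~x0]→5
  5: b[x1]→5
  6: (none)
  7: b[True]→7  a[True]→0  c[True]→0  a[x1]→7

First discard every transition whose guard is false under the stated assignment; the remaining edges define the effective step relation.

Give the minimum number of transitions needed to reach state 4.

Answer: 2

Trace:
Breadth-first toward 4:
  Layer 0: {0}
  Layer 1: {1,6}
  Layer 2: {3,4}
depth(4)=2, e.g. a·a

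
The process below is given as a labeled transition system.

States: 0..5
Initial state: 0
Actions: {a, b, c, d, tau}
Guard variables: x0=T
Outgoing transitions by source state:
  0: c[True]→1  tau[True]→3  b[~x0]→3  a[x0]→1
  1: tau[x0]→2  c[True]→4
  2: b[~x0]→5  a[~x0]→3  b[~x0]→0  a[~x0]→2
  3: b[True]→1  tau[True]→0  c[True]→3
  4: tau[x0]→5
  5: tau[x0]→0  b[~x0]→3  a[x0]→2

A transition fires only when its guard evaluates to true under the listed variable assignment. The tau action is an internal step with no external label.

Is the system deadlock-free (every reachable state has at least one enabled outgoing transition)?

Answer: DEADLOCK at state 2

Analysis:
R = {0,1,2,3,4,5}
  0: a→1  c→1  tau→3  [3 exit(s)]
  1: c→4  tau→2  [2 exit(s)]
  2: ∅  [STUCK]
  3: b→1  c→3  tau→0  [3 exit(s)]
  4: tau→5  [1 exit(s)]
  5: a→2  tau→0  [2 exit(s)]
Path to 2: c·tau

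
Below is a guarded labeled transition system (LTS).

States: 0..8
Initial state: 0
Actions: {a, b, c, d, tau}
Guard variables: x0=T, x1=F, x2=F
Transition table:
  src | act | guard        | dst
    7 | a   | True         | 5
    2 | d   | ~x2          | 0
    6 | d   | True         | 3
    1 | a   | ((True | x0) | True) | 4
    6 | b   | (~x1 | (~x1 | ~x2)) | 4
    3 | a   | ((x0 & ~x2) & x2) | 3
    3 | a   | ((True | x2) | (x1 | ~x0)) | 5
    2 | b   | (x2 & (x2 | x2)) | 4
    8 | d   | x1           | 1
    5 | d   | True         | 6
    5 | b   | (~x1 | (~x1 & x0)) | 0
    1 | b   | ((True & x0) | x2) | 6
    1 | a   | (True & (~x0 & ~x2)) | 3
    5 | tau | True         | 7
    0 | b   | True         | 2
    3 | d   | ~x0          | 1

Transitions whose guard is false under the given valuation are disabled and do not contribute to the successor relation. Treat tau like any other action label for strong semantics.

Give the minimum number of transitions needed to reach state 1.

Layered search for 1:
  depth 0: {0}
  depth 1: {2}
1 never appears.

Answer: UNREACHABLE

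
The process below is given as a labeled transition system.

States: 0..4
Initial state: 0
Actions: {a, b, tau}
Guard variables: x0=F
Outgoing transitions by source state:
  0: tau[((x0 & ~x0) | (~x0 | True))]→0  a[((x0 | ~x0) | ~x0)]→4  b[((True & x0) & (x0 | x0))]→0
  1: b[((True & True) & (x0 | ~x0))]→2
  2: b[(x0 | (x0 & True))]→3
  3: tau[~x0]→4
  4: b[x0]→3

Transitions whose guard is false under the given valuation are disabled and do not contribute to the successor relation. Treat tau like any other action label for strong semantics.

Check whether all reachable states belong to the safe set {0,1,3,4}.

Answer: INVARIANT HOLDS

Working:
Safe = {0,1,3,4}
Reach set: {0,4}
  0: ok
  4: ok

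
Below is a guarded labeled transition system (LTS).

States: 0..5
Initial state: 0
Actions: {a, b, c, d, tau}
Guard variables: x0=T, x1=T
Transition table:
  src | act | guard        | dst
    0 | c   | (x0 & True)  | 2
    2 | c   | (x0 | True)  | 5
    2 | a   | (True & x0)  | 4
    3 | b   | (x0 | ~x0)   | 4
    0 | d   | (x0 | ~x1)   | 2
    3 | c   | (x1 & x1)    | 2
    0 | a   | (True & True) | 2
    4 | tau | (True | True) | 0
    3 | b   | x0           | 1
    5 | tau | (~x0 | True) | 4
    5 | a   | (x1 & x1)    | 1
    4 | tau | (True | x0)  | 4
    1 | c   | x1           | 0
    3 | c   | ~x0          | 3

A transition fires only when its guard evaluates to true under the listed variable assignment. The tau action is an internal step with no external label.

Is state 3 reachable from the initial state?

13 transition(s) survive guard evaluation.
Layer 0: {0}
Layer 1: {2}  now seen {0,2}
Layer 2: {4,5}  now seen {0,2,4,5}
Layer 3: {1}  now seen {0,1,2,4,5}
Reach set: {0,1,2,4,5}

Answer: UNREACHABLE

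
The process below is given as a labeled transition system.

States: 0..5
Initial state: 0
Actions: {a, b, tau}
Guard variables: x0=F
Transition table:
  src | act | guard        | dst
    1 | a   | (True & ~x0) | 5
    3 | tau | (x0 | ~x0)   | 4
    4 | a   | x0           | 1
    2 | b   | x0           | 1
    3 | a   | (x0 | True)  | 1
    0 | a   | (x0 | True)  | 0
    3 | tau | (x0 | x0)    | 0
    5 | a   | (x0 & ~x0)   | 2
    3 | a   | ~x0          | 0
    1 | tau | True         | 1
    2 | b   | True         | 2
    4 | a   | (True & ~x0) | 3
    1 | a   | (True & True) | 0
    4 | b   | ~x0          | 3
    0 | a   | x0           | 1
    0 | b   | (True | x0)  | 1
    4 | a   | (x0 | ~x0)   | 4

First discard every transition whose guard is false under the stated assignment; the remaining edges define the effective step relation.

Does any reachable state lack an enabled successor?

Answer: DEADLOCK at state 5

Trace:
Reachable = {0,1,5}
  0: a→0  b→1  [2 exit(s)]
  1: a→0  a→5  tau→1  [3 exit(s)]
  5: ∅  [no exit]
trace reaching 5: b·a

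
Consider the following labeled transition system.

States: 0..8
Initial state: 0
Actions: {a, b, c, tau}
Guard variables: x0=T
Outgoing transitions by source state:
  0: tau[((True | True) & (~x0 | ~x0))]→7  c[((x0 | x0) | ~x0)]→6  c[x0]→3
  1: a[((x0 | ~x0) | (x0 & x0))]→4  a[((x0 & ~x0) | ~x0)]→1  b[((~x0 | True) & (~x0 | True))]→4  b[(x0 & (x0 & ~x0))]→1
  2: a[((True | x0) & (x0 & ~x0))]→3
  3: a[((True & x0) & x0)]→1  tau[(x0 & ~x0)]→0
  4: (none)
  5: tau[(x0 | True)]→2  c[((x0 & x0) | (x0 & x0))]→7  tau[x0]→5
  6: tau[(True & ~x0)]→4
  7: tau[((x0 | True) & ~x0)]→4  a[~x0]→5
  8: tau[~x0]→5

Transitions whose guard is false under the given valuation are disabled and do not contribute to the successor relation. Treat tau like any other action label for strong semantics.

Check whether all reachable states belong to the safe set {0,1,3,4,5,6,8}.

Safe = {0,1,3,4,5,6,8}
R = {0,1,3,4,6}
  0: ok
  1: ok
  3: ok
  4: ok
  6: ok

Answer: INVARIANT HOLDS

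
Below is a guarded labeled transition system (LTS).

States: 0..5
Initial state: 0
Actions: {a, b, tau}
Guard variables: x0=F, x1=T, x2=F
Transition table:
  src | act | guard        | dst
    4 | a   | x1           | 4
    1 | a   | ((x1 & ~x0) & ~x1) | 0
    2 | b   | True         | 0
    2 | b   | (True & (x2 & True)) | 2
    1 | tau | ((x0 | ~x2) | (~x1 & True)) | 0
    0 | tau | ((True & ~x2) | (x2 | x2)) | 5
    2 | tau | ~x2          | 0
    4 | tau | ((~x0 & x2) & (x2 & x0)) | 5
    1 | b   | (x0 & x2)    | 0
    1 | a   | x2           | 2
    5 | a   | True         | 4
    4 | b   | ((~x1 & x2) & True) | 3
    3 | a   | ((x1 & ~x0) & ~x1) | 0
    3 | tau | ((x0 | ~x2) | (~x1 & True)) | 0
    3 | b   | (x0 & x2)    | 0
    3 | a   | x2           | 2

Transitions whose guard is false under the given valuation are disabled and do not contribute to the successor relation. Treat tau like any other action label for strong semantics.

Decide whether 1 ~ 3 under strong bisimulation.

Answer: BISIMILAR

Working:
Bisimulation quotient by refinement:
  π0 = {{0,1,2,3,4,5}}
  π1 = {{0,1,3},{2},{4,5}}
  π2 = {{0},{1,3},{2},{4,5}}
stable after 3 split(s): 4 block(s)
1∈{1,3}, 3∈{1,3}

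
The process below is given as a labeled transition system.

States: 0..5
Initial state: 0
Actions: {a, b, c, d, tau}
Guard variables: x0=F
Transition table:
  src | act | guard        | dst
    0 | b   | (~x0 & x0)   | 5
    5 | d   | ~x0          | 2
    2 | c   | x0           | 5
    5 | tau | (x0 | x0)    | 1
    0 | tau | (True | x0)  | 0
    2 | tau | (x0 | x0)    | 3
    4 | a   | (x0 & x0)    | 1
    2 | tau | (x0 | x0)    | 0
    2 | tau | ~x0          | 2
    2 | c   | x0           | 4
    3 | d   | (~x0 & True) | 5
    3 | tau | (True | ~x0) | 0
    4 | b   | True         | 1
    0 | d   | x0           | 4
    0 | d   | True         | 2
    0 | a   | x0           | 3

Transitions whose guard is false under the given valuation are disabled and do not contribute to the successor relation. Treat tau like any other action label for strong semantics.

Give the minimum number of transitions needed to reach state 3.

Answer: UNREACHABLE

Analysis:
Layered search for 3:
  L0 = {0}
  L1 = {2}
3 never appears.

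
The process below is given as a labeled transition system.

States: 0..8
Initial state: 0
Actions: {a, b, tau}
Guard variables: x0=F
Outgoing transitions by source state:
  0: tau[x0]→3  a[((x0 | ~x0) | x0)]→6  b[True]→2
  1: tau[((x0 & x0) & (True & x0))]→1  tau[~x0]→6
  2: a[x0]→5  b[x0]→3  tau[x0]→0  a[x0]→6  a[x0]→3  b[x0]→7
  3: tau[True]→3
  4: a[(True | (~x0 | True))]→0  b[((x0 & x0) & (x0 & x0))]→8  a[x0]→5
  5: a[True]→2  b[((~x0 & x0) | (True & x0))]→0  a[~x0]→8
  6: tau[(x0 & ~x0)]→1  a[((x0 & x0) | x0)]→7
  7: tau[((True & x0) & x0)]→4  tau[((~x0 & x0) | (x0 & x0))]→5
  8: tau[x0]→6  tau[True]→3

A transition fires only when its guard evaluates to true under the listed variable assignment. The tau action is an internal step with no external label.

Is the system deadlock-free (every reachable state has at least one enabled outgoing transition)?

Reachable = {0,2,6}
  0: a→6  b→2  [2 out]
  2: ∅  [no exit]
  6: ∅  [no exit]
witness 2: b

Answer: DEADLOCK at state 2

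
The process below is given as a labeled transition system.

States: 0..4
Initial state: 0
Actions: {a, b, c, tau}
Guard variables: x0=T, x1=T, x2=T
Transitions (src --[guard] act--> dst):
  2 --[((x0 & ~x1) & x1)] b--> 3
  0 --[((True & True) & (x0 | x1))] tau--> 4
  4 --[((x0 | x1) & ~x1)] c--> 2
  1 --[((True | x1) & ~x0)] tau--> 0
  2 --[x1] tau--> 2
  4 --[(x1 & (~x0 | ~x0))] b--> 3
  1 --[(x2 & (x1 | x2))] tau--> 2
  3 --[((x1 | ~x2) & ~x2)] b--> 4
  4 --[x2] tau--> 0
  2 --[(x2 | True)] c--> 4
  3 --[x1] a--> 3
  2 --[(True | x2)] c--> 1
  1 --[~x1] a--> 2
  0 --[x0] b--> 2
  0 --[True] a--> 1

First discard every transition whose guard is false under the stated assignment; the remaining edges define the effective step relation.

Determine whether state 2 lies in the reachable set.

Guard filter leaves 9 enabled edge(s).
depth 0: {0}
depth 1: {1,2,4}  now seen {0,1,2,4}
Reachable = {0,1,2,4}
trace reaching 2: b

Answer: REACHABLE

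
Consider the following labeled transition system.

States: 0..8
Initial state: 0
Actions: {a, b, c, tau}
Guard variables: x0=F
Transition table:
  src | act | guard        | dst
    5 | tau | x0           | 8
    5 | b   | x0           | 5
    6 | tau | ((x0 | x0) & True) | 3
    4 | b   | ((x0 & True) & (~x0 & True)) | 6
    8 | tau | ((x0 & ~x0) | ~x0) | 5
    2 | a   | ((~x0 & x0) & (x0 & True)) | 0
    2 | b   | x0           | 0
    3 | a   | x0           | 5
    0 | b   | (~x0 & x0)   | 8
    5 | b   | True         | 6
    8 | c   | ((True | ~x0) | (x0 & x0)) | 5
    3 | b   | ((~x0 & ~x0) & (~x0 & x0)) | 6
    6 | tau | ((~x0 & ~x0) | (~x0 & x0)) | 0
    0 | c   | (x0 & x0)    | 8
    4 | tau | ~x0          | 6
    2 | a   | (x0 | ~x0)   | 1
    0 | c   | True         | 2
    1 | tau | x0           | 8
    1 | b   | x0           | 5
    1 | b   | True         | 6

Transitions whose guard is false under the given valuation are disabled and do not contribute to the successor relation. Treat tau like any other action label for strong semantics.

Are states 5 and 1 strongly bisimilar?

Answer: BISIMILAR

Working:
Compute ~ classes (split until stable):
  round 0: {{0,1,2,3,4,5,6,7,8}}
  round 1: {{0},{1,5},{2},{3,7},{4,6},{8}}
  round 2: {{0},{1,5},{2},{3,7},{4},{6},{8}}
7 equivalence class(es) (converged in 3)
5∈{1,5}, 1∈{1,5}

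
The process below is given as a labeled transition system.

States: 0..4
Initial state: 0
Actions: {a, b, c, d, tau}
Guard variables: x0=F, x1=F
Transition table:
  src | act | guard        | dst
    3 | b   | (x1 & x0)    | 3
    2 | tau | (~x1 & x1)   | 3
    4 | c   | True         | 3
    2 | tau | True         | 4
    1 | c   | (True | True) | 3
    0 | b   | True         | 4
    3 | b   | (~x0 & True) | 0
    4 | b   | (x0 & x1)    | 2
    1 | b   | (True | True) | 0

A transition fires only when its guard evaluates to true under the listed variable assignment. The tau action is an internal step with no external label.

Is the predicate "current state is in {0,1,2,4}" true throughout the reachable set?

Inv-set: {0,1,2,4}
R = {0,3,4}
  0: ok
  3: outside
  4: ok
counterexample path to 3: b·c

Answer: INVARIANT VIOLATED at state 3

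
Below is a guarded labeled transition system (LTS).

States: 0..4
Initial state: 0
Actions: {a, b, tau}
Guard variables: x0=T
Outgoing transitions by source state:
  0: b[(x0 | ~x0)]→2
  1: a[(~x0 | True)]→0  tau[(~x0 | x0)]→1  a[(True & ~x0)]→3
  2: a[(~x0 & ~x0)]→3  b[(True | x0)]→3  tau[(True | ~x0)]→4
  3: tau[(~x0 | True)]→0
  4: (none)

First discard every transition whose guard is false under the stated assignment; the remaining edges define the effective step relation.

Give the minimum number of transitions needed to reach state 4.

Answer: 2

Working:
BFS to 4:
  Layer 0: {0}
  Layer 1: {2}
  Layer 2: {3,4}
depth(4)=2, e.g. b·tau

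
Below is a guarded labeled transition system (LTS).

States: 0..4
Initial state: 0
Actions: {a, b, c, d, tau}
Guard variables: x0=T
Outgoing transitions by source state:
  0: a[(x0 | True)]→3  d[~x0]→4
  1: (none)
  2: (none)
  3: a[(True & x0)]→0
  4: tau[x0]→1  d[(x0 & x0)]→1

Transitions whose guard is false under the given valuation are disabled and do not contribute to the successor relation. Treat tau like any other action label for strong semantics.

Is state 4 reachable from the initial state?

4 transition(s) survive guard evaluation.
L0 = {0}
L1 = {3}  total {0,3}
R = {0,3}

Answer: UNREACHABLE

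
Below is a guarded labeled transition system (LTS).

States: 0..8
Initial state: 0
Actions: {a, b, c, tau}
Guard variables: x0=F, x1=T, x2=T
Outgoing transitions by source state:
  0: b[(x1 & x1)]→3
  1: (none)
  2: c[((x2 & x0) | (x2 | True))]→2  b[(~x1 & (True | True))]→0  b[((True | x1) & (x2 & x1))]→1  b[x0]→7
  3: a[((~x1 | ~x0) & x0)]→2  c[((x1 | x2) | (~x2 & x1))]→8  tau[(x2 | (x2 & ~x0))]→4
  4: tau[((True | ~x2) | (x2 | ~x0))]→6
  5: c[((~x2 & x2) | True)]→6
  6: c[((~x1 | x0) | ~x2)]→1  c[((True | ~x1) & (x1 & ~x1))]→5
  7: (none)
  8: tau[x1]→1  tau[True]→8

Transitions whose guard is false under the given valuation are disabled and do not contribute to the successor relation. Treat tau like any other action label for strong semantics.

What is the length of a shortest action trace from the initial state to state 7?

Breadth-first toward 7:
  depth 0: {0}
  depth 1: {3}
  depth 2: {4,8}
  depth 3: {1,6}
7 never appears.

Answer: UNREACHABLE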